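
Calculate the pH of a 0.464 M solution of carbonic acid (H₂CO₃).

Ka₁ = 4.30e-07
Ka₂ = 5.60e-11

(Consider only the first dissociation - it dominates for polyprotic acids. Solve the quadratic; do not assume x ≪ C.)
pH = 3.35

x² + Ka₁·x − Ka₁·C = 0 with Ka₁ = 4.30e-07, C = 0.464.
x = (−Ka₁ + √(Ka₁² + 4·Ka₁·C))/2 = 4.4646e-04 M, so pH = 3.35.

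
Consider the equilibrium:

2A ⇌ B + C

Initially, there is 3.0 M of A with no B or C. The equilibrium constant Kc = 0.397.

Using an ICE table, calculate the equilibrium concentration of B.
[B] = 0.836 M

ICE: [A] = 3.0 − 2x, [B] = [C] = x.
Kc = x²/(3.0 − 2x)² = 0.397 ⇒ √Kc = x/(3.0 − 2x).
x = √0.397·3.0/(1 + 2√0.397) = 0.63008·3.0/2.2602 = 0.83633.
[B] = x = 0.836 M.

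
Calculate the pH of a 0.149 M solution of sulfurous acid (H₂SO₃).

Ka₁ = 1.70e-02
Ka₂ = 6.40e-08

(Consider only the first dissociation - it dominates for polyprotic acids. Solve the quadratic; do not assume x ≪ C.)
pH = 1.37

x² + Ka₁·x − Ka₁·C = 0 with Ka₁ = 1.70e-02, C = 0.149.
x = (−Ka₁ + √(Ka₁² + 4·Ka₁·C))/2 = 4.2542e-02 M, so pH = 1.37.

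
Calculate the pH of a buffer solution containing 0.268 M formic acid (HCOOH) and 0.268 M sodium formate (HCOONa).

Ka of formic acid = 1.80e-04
pH = 3.74

pKa = -log(1.80e-04) = 3.74. pH = pKa + log([A⁻]/[HA]) = 3.74 + log(0.268/0.268)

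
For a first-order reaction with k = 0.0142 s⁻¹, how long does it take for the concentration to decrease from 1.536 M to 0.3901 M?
96.52 s

From ln[A] = ln[A]₀ - k·t: t = ln([A]₀/[A])/k = ln(1.536/0.3901)/0.0142 = ln(3.9375)/0.0142 = 1.3705/0.0142 = 96.52 s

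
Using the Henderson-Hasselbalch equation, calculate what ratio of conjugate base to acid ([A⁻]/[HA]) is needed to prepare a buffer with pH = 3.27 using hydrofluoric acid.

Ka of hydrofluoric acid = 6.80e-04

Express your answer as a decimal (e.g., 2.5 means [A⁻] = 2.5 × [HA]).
[A⁻]/[HA] = 1.266

pKa = −log(6.80e-04) = 3.1675. pH = pKa + log([A⁻]/[HA]). 3.27 = 3.1675 + log(ratio). log(ratio) = 3.27 − 3.1675 = 0.1025. ratio = 10^(0.1025) = 1.266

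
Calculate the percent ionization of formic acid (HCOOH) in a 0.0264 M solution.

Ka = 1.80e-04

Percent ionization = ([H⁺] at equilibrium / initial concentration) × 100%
Percent ionization = 7.92%

Let x = [H⁺]. Ka = x²/(C - x) ⇒ x² + (1.80e-04)x - (1.80e-04)(0.0264) = 0. x = 2.0918e-03. Percent = (2.0918e-03/0.0264) × 100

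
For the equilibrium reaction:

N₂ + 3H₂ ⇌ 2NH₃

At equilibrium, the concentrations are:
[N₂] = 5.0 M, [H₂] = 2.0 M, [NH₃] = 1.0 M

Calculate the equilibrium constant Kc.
K_c = 0.0250

Kc = ([NH₃]^2) / ([N₂] × [H₂]^3)
   = ((1.0)^2) / ((5.0)·(2.0)^3)
   = 1 / 40 = 0.0250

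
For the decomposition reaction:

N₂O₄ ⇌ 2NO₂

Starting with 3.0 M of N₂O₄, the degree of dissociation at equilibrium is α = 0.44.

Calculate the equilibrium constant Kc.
K_c = 4.1486

x = α·[A]₀ = 0.44 × 3.0 = 1.32 M dissociated.
At eq: [N₂O₄] = 3.0 − 1.32 = 1.68 M; [NO₂] = 2x = 2.64 M.
Kc = [NO₂]²/[N₂O₄] = (2.64)²/1.68 = 4.149.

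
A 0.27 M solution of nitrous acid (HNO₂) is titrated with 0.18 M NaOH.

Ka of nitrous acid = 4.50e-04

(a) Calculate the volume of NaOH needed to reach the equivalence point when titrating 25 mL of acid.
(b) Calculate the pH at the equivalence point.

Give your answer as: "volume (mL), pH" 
V = 37.5 mL, pH = 8.19

(a) At equivalence: moles acid = moles base.
moles acid = 0.27 × 0.025 = 0.00675 mol; V_NaOH = 0.00675/0.18 = 0.0375 L = 37.5 mL.
(b) At equivalence, all acid → conjugate base A⁻ at [A⁻] = 0.00675/0.0625 = 0.108 M.
Kb = Kw/Ka = 1.0e-14/4.50e-04 = 2.222e-11; [OH⁻] = √(Kb·[A⁻]) = 1.549e-06; pOH = 5.81; pH = 14 − pOH = 8.19.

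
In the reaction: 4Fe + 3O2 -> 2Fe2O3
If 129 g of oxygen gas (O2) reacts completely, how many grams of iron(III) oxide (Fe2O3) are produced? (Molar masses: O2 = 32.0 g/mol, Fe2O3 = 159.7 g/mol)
Moles of O2 = 129 g ÷ 32.0 g/mol = 4.03125 mol
Mole ratio: 2 mol Fe2O3 / 3 mol O2
Moles of Fe2O3 = 4.03125 × (2/3) = 2.6875 mol
Mass of Fe2O3 = 2.6875 mol × 159.7 g/mol = 429.2 g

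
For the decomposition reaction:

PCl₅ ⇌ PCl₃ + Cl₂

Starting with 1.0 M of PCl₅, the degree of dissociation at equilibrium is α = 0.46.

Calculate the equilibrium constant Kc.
K_c = 0.3919

x = α·[A]₀ = 0.46 × 1.0 = 0.46 M dissociated.
At eq: [PCl₅] = 1.0 − 0.46 = 0.54 M; [PCl₃] = [Cl₂] = x = 0.46 M.
Kc = [PCl₃][Cl₂]/[PCl₅] = (0.46)²/0.54 = 0.3919.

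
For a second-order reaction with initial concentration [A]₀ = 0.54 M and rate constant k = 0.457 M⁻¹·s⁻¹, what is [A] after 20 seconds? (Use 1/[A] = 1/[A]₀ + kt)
0.0910 M

1/[A] = 1/[A]₀ + k·t = 1/0.54 + (0.457)·(20) = 1.8519 + 9.1400 = 10.9919
[A] = 1/10.9919 = 0.0910 M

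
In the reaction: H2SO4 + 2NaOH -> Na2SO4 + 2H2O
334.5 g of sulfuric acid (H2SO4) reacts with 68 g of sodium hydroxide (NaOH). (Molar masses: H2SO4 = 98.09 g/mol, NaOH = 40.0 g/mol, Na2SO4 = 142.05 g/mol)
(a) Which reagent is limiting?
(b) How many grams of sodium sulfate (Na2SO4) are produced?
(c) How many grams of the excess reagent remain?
(a) NaOH, (b) 120.7 g, (c) 251.1 g

Moles of H2SO4 = 334.5 g ÷ 98.09 g/mol = 3.41013 mol
Moles of NaOH = 68 g ÷ 40.0 g/mol = 1.7 mol
Moles ÷ coefficient: H2SO4: 3.41013/1 = 3.41, NaOH: 1.7/2 = 0.85
(a) NaOH has the smaller value, so NaOH is the limiting reagent.
(b) Moles of Na2SO4 = 1.7 mol NaOH × (1/2) = 0.85 mol; mass = 0.85 mol × 142.05 g/mol = 120.7 g
(c) H2SO4 consumed = 1.7 × (1/2) = 0.85 mol; remaining = 3.41013 − 0.85 = 2.56013 mol; mass = 2.56013 mol × 98.09 g/mol = 251.1 g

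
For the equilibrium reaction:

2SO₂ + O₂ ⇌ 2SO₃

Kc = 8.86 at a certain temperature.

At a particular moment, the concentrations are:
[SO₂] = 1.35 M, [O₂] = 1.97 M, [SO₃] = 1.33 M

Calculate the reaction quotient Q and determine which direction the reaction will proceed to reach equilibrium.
Q = 0.493, Q < K, reaction proceeds forward (toward products)

Q = ([SO₃]^2) / ([SO₂]^2 × [O₂])
  = ((1.33)^2) / ((1.35)^2·(1.97)) = 1.7689/3.5903 = 0.4927
Since Q = 0.4927 < Kc = 8.86, the reaction proceeds forward (toward products) to reach equilibrium.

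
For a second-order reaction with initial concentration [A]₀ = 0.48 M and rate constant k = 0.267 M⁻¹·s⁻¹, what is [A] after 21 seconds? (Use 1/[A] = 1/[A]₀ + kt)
0.1300 M

1/[A] = 1/[A]₀ + k·t = 1/0.48 + (0.267)·(21) = 2.0833 + 5.6070 = 7.6903
[A] = 1/7.6903 = 0.1300 M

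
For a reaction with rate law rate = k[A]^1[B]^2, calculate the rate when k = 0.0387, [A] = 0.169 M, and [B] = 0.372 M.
0.0009051 M/s

rate = k·[A]^1·[B]^2 = 0.0387·(0.169)^1·(0.372)^2 = 0.0387·0.169·0.138384 = 0.0009051 M/s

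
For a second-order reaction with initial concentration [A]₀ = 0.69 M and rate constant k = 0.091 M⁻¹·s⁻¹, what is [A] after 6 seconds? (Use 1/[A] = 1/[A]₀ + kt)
0.5012 M

1/[A] = 1/[A]₀ + k·t = 1/0.69 + (0.091)·(6) = 1.4493 + 0.5460 = 1.9953
[A] = 1/1.9953 = 0.5012 M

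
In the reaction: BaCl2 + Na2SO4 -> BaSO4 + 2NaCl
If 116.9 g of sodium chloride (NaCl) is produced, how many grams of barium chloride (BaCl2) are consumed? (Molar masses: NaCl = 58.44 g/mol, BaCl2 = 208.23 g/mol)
Moles of NaCl = 116.9 g ÷ 58.44 g/mol = 2.00034 mol
Mole ratio: 1 mol BaCl2 / 2 mol NaCl
Moles of BaCl2 = 2.00034 × (1/2) = 1.00017 mol
Mass of BaCl2 = 1.00017 mol × 208.23 g/mol = 208.3 g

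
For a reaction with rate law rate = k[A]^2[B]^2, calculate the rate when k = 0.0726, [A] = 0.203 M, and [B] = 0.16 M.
7.659e-05 M/s

rate = k·[A]^2·[B]^2 = 0.0726·(0.203)^2·(0.16)^2 = 0.0726·0.041209·0.0256 = 7.659e-05 M/s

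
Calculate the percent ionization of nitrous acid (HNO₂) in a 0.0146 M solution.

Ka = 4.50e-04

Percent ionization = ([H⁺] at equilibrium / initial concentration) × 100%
Percent ionization = 16.1%

Let x = [H⁺]. Ka = x²/(C - x) ⇒ x² + (4.50e-04)x - (4.50e-04)(0.0146) = 0. x = 2.3481e-03. Percent = (2.3481e-03/0.0146) × 100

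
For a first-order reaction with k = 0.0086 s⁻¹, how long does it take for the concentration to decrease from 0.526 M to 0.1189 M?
172.91 s

From ln[A] = ln[A]₀ - k·t: t = ln([A]₀/[A])/k = ln(0.526/0.1189)/0.0086 = ln(4.4239)/0.0086 = 1.4870/0.0086 = 172.91 s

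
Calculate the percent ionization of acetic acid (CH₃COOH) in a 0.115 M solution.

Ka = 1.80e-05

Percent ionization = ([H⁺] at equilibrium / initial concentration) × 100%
Percent ionization = 1.24%

Let x = [H⁺]. Ka = x²/(C - x) ⇒ x² + (1.80e-05)x - (1.80e-05)(0.115) = 0. x = 1.4298e-03. Percent = (1.4298e-03/0.115) × 100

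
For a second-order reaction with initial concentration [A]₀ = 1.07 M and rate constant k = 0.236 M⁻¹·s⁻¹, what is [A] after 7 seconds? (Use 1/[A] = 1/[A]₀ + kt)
0.3866 M

1/[A] = 1/[A]₀ + k·t = 1/1.07 + (0.236)·(7) = 0.9346 + 1.6520 = 2.5866
[A] = 1/2.5866 = 0.3866 M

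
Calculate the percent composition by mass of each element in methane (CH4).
C: 74.88%, H: 25.14%

Molar mass of CH4 = 16.04 g/mol
% C = (1 × 12.01) / 16.04 × 100% = 12.01 / 16.04 × 100% = 74.88%
% H = (4 × 1.008) / 16.04 × 100% = 4.032 / 16.04 × 100% = 25.14%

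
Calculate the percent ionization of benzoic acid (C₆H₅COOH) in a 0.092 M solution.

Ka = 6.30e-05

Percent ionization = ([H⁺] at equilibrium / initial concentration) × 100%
Percent ionization = 2.58%

Let x = [H⁺]. Ka = x²/(C - x) ⇒ x² + (6.30e-05)x - (6.30e-05)(0.092) = 0. x = 2.3762e-03. Percent = (2.3762e-03/0.092) × 100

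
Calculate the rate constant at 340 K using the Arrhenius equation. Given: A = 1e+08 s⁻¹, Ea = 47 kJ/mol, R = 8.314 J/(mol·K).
6.01e+00 s⁻¹

k = A·exp(-Ea/(R·T)) = 1e+08·exp(-47000/(8.314·340)) = 1e+08·exp(-16.6268) = 1e+08·6.0127e-08 = 6.01e+00 s⁻¹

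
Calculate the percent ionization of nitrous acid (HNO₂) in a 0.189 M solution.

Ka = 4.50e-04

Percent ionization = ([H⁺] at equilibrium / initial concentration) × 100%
Percent ionization = 4.76%

Let x = [H⁺]. Ka = x²/(C - x) ⇒ x² + (4.50e-04)x - (4.50e-04)(0.189) = 0. x = 9.0000e-03. Percent = (9.0000e-03/0.189) × 100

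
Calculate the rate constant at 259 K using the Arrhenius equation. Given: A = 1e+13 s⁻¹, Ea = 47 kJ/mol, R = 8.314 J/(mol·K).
3.32e+03 s⁻¹

k = A·exp(-Ea/(R·T)) = 1e+13·exp(-47000/(8.314·259)) = 1e+13·exp(-21.8267) = 1e+13·3.3173e-10 = 3.32e+03 s⁻¹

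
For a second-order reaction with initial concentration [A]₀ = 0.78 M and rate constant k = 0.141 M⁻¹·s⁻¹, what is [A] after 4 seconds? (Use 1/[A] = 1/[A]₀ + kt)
0.5417 M

1/[A] = 1/[A]₀ + k·t = 1/0.78 + (0.141)·(4) = 1.2821 + 0.5640 = 1.8461
[A] = 1/1.8461 = 0.5417 M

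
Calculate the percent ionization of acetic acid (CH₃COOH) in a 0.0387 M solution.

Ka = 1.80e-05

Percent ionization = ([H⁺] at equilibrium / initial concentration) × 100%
Percent ionization = 2.13%

Let x = [H⁺]. Ka = x²/(C - x) ⇒ x² + (1.80e-05)x - (1.80e-05)(0.0387) = 0. x = 8.2567e-04. Percent = (8.2567e-04/0.0387) × 100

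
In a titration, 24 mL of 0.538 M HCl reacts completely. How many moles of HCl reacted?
Moles = Molarity × Volume (L)
Moles = 0.538 M × 0.024 L = 0.01291 mol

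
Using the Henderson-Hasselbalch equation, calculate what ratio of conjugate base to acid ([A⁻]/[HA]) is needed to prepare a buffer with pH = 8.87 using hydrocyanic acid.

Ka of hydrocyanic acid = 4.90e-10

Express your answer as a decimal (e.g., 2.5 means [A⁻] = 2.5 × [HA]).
[A⁻]/[HA] = 0.363

pKa = −log(4.90e-10) = 9.3098. pH = pKa + log([A⁻]/[HA]). 8.87 = 9.3098 + log(ratio). log(ratio) = 8.87 − 9.3098 = -0.4398. ratio = 10^(-0.4398) = 0.363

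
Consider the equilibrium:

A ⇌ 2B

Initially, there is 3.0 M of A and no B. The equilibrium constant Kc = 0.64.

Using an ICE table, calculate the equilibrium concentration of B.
[B] = 1.235 M

ICE: [A] = 3.0 − x, [B] = 2x.
Kc = (2x)²/(3.0 − x) = 0.64 ⇒ 4x² + 0.64x − 1.92 = 0.
x = (−0.64 + √(0.64² + 4·4·1.92))/(2·4) = (−0.64 + √31.13)/8 = 0.61742.
[B] = 2x = 1.235 M.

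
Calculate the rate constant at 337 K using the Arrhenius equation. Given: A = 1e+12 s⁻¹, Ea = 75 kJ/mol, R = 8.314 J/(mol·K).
2.37e+00 s⁻¹

k = A·exp(-Ea/(R·T)) = 1e+12·exp(-75000/(8.314·337)) = 1e+12·exp(-26.7683) = 1e+12·2.3695e-12 = 2.37e+00 s⁻¹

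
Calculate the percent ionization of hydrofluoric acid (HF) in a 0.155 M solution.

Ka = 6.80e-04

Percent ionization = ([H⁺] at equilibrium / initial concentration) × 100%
Percent ionization = 6.41%

Let x = [H⁺]. Ka = x²/(C - x) ⇒ x² + (6.80e-04)x - (6.80e-04)(0.155) = 0. x = 9.9321e-03. Percent = (9.9321e-03/0.155) × 100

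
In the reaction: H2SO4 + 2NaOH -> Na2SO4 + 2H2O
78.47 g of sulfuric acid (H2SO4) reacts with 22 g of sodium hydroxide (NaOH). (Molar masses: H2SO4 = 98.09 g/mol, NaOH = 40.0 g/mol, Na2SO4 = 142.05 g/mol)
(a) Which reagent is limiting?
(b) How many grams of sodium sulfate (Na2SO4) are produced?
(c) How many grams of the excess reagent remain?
(a) NaOH, (b) 39.06 g, (c) 51.5 g

Moles of H2SO4 = 78.47 g ÷ 98.09 g/mol = 0.79998 mol
Moles of NaOH = 22 g ÷ 40.0 g/mol = 0.55 mol
Moles ÷ coefficient: H2SO4: 0.79998/1 = 0.8, NaOH: 0.55/2 = 0.275
(a) NaOH has the smaller value, so NaOH is the limiting reagent.
(b) Moles of Na2SO4 = 0.55 mol NaOH × (1/2) = 0.275 mol; mass = 0.275 mol × 142.05 g/mol = 39.06 g
(c) H2SO4 consumed = 0.55 × (1/2) = 0.275 mol; remaining = 0.79998 − 0.275 = 0.52498 mol; mass = 0.52498 mol × 98.09 g/mol = 51.5 g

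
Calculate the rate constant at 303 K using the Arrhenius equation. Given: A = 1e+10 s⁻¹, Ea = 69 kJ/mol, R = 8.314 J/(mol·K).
1.27e-02 s⁻¹

k = A·exp(-Ea/(R·T)) = 1e+10·exp(-69000/(8.314·303)) = 1e+10·exp(-27.3903) = 1e+10·1.2722e-12 = 1.27e-02 s⁻¹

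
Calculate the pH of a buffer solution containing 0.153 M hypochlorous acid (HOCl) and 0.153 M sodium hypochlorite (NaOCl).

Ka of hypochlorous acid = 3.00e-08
pH = 7.52

pKa = -log(3.00e-08) = 7.52. pH = pKa + log([A⁻]/[HA]) = 7.52 + log(0.153/0.153)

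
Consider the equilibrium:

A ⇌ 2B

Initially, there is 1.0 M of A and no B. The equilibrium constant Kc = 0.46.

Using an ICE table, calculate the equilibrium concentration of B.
[B] = 0.573 M

ICE: [A] = 1.0 − x, [B] = 2x.
Kc = (2x)²/(1.0 − x) = 0.46 ⇒ 4x² + 0.46x − 0.46 = 0.
x = (−0.46 + √(0.46² + 4·4·0.46))/(2·4) = (−0.46 + √7.5716)/8 = 0.28646.
[B] = 2x = 0.573 M.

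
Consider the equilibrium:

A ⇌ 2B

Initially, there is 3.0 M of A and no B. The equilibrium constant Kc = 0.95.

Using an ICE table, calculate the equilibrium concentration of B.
[B] = 1.467 M

ICE: [A] = 3.0 − x, [B] = 2x.
Kc = (2x)²/(3.0 − x) = 0.95 ⇒ 4x² + 0.95x − 2.85 = 0.
x = (−0.95 + √(0.95² + 4·4·2.85))/(2·4) = (−0.95 + √46.502)/8 = 0.73366.
[B] = 2x = 1.467 M.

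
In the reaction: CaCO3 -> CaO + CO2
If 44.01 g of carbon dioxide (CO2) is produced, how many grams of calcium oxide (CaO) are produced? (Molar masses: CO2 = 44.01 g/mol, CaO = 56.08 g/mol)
Moles of CO2 = 44.01 g ÷ 44.01 g/mol = 1 mol
Mole ratio: 1 mol CaO / 1 mol CO2
Moles of CaO = 1 × (1/1) = 1 mol
Mass of CaO = 1 mol × 56.08 g/mol = 56.08 g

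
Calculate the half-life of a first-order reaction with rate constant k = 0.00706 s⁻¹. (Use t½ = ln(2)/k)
98.18 s

t½ = ln(2)/k = 0.6931/0.00706 = 98.18 s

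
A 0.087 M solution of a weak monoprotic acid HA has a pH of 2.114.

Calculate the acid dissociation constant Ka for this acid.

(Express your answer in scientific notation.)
K_a = 7.46e-04

[H⁺] = 10^(−pH) = 10^(−2.114) = 7.691e-03 M. For HA ⇌ H⁺ + A⁻, Ka = x²/(C − x) = (7.691e-03)²/(0.087 − 7.691e-03) = 7.46e-04.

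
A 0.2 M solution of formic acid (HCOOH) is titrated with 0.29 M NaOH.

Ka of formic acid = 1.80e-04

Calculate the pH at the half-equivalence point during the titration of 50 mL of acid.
pH = pKa = 3.74

At the half-equivalence point, [HA] = [A⁻], so by Henderson–Hasselbalch pH = pKa + log(1) = pKa.
pKa = −log(1.80e-04) = 3.74.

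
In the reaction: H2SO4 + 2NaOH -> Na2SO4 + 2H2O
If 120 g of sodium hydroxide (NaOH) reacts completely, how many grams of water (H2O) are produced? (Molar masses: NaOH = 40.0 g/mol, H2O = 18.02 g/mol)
Moles of NaOH = 120 g ÷ 40.0 g/mol = 3 mol
Mole ratio: 2 mol H2O / 2 mol NaOH
Moles of H2O = 3 × (2/2) = 3 mol
Mass of H2O = 3 mol × 18.02 g/mol = 54.06 g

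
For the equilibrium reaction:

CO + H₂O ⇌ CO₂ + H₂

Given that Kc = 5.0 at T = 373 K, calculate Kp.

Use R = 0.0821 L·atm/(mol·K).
K_p = 5.0000

Δn = (moles gaseous products) − (moles gaseous reactants) = 0
T = 373 K; RT = 0.0821 × 373 = 30.6233
Kp = Kc·(RT)^Δn = 5.0 × (30.6233)^0 = 5.0 × 1 = 5.0000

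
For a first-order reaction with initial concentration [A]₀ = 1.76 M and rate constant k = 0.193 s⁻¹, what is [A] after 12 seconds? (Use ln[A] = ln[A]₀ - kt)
0.1737 M

ln[A] = ln[A]₀ - k·t = ln(1.76) - (0.193)·(12) = 0.5653 - 2.3160 = -1.7507
[A] = e^(-1.7507) = 0.1737 M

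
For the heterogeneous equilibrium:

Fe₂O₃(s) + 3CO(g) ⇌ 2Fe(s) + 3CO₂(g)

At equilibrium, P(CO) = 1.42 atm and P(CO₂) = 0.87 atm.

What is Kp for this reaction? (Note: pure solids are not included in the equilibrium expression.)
K_p = 0.230

Solids (Fe₂O₃, Fe) are excluded.
Kp = P(CO₂)³/P(CO)³ = (0.87)³/(1.42)³ = 0.6585/2.863 = 0.230.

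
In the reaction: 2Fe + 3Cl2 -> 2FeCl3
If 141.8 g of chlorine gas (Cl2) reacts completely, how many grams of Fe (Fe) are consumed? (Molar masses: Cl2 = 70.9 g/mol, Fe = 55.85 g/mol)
Moles of Cl2 = 141.8 g ÷ 70.9 g/mol = 2 mol
Mole ratio: 2 mol Fe / 3 mol Cl2
Moles of Fe = 2 × (2/3) = 1.33333 mol
Mass of Fe = 1.33333 mol × 55.85 g/mol = 74.47 g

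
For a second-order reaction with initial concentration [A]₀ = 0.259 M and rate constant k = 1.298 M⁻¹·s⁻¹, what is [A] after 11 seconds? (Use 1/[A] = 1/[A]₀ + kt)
0.0551 M

1/[A] = 1/[A]₀ + k·t = 1/0.259 + (1.298)·(11) = 3.8610 + 14.2780 = 18.1390
[A] = 1/18.1390 = 0.0551 M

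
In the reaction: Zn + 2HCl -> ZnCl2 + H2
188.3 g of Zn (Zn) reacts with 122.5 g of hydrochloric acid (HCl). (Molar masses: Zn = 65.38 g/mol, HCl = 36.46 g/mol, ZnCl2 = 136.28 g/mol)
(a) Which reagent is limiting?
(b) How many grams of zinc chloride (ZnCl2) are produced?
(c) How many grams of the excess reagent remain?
(a) HCl, (b) 228.9 g, (c) 78.47 g

Moles of Zn = 188.3 g ÷ 65.38 g/mol = 2.88009 mol
Moles of HCl = 122.5 g ÷ 36.46 g/mol = 3.35985 mol
Moles ÷ coefficient: Zn: 2.88009/1 = 2.88, HCl: 3.35985/2 = 1.68
(a) HCl has the smaller value, so HCl is the limiting reagent.
(b) Moles of ZnCl2 = 3.35985 mol HCl × (1/2) = 1.67992 mol; mass = 1.67992 mol × 136.28 g/mol = 228.9 g
(c) Zn consumed = 3.35985 × (1/2) = 1.67992 mol; remaining = 2.88009 − 1.67992 = 1.20016 mol; mass = 1.20016 mol × 65.38 g/mol = 78.47 g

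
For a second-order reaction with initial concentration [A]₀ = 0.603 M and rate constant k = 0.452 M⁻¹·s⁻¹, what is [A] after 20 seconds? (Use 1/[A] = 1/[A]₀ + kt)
0.0935 M

1/[A] = 1/[A]₀ + k·t = 1/0.603 + (0.452)·(20) = 1.6584 + 9.0400 = 10.6984
[A] = 1/10.6984 = 0.0935 M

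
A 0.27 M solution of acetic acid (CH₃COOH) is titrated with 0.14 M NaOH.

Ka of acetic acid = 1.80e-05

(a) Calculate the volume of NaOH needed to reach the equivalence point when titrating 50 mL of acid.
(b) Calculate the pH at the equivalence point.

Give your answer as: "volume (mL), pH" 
V = 96.4 mL, pH = 8.85

(a) At equivalence: moles acid = moles base.
moles acid = 0.27 × 0.05 = 0.0135 mol; V_NaOH = 0.0135/0.14 = 0.09643 L = 96.4 mL.
(b) At equivalence, all acid → conjugate base A⁻ at [A⁻] = 0.0135/0.1464 = 0.0922 M.
Kb = Kw/Ka = 1.0e-14/1.80e-05 = 5.556e-10; [OH⁻] = √(Kb·[A⁻]) = 7.157e-06; pOH = 5.15; pH = 14 − pOH = 8.85.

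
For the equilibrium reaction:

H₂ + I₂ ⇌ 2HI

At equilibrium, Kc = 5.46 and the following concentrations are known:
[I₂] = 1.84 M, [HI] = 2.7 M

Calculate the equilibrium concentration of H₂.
[H₂] = 0.7256 M

Kc = ([HI]^2) / ([H₂] × [I₂]) = 5.46
[H₂]^1 = (product terms)/(Kc · other reactant terms) = 7.29 / (5.46 · 1.84) = 0.72563
[H₂] = 0.7256 M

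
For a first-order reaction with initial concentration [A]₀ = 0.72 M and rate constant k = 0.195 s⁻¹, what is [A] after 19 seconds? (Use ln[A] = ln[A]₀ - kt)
0.0177 M

ln[A] = ln[A]₀ - k·t = ln(0.72) - (0.195)·(19) = -0.3285 - 3.7050 = -4.0335
[A] = e^(-4.0335) = 0.0177 M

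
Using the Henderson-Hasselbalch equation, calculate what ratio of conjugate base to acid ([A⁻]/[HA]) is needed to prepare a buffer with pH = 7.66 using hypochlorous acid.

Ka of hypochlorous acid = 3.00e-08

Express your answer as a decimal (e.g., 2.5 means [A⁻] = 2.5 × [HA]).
[A⁻]/[HA] = 1.371

pKa = −log(3.00e-08) = 7.5229. pH = pKa + log([A⁻]/[HA]). 7.66 = 7.5229 + log(ratio). log(ratio) = 7.66 − 7.5229 = 0.1371. ratio = 10^(0.1371) = 1.371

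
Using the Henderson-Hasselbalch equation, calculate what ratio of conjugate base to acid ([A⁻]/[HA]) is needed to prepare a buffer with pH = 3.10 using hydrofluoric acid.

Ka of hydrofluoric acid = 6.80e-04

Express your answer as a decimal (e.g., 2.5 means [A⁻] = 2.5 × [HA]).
[A⁻]/[HA] = 0.856

pKa = −log(6.80e-04) = 3.1675. pH = pKa + log([A⁻]/[HA]). 3.10 = 3.1675 + log(ratio). log(ratio) = 3.10 − 3.1675 = -0.0675. ratio = 10^(-0.0675) = 0.856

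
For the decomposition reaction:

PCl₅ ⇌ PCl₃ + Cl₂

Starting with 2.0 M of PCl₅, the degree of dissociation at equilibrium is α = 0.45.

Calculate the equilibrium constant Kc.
K_c = 0.7364

x = α·[A]₀ = 0.45 × 2.0 = 0.9 M dissociated.
At eq: [PCl₅] = 2.0 − 0.9 = 1.1 M; [PCl₃] = [Cl₂] = x = 0.9 M.
Kc = [PCl₃][Cl₂]/[PCl₅] = (0.9)²/1.1 = 0.7364.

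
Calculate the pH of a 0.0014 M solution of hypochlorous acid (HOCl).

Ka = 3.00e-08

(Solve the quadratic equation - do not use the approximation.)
pH = 5.19

x² + Ka×x - Ka×C = 0. Using quadratic formula: [H⁺] = 6.4658e-06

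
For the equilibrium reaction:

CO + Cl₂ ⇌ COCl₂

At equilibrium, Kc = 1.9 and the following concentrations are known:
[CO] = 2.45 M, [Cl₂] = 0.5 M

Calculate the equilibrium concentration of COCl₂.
[COCl₂] = 2.3275 M

Kc = ([COCl₂]) / ([CO] × [Cl₂]) = 1.9
[COCl₂]^1 = Kc · (reactant terms)/(other product terms) = 1.9 · 1.225 / 1 = 2.3275
[COCl₂] = 2.3275 M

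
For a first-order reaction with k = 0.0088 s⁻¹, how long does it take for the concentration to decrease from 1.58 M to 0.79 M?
78.77 s

From ln[A] = ln[A]₀ - k·t: t = ln([A]₀/[A])/k = ln(1.58/0.79)/0.0088 = ln(2.0000)/0.0088 = 0.6931/0.0088 = 78.77 s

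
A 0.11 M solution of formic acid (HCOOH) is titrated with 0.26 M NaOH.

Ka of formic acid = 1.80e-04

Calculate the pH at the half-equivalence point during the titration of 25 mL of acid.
pH = pKa = 3.74

At the half-equivalence point, [HA] = [A⁻], so by Henderson–Hasselbalch pH = pKa + log(1) = pKa.
pKa = −log(1.80e-04) = 3.74.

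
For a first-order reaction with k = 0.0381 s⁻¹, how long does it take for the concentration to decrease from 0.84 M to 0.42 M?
18.19 s

From ln[A] = ln[A]₀ - k·t: t = ln([A]₀/[A])/k = ln(0.84/0.42)/0.0381 = ln(2.0000)/0.0381 = 0.6931/0.0381 = 18.19 s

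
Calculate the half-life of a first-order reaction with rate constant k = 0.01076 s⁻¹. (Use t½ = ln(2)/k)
64.42 s

t½ = ln(2)/k = 0.6931/0.01076 = 64.42 s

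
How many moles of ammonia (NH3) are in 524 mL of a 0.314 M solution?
Moles = Molarity × Volume (L)
Moles = 0.314 M × 0.524 L = 0.1645 mol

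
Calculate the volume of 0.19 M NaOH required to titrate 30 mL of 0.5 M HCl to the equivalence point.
V_{base} = 78.9 mL

At equivalence: moles acid = moles base.
moles HCl = 0.5 M × 0.03 L = 0.015 mol
V_NaOH = 0.015 mol ÷ 0.19 M = 0.07895 L = 78.9 mL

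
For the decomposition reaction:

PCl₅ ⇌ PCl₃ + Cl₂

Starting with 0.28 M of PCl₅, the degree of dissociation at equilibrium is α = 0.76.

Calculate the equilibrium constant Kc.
K_c = 0.6739

x = α·[A]₀ = 0.76 × 0.28 = 0.2128 M dissociated.
At eq: [PCl₅] = 0.28 − 0.2128 = 0.0672 M; [PCl₃] = [Cl₂] = x = 0.2128 M.
Kc = [PCl₃][Cl₂]/[PCl₅] = (0.2128)²/0.0672 = 0.6739.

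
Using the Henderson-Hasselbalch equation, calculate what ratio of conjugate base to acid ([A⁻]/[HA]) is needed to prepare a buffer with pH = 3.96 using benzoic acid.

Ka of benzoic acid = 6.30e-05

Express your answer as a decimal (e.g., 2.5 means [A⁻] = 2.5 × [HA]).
[A⁻]/[HA] = 0.575

pKa = −log(6.30e-05) = 4.2007. pH = pKa + log([A⁻]/[HA]). 3.96 = 4.2007 + log(ratio). log(ratio) = 3.96 − 4.2007 = -0.2407. ratio = 10^(-0.2407) = 0.575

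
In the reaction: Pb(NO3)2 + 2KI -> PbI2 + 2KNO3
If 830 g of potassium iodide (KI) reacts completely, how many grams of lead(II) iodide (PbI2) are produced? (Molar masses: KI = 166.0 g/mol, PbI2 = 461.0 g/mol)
Moles of KI = 830 g ÷ 166.0 g/mol = 5 mol
Mole ratio: 1 mol PbI2 / 2 mol KI
Moles of PbI2 = 5 × (1/2) = 2.5 mol
Mass of PbI2 = 2.5 mol × 461.0 g/mol = 1152 g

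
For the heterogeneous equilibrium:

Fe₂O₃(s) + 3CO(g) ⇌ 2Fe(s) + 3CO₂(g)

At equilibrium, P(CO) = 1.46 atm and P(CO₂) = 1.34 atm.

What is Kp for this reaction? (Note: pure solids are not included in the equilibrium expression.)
K_p = 0.773

Solids (Fe₂O₃, Fe) are excluded.
Kp = P(CO₂)³/P(CO)³ = (1.34)³/(1.46)³ = 2.406/3.112 = 0.773.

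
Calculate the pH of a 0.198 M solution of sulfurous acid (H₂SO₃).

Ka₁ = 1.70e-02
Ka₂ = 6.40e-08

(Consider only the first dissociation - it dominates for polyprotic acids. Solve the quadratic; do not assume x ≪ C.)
pH = 1.30

x² + Ka₁·x − Ka₁·C = 0 with Ka₁ = 1.70e-02, C = 0.198.
x = (−Ka₁ + √(Ka₁² + 4·Ka₁·C))/2 = 5.0137e-02 M, so pH = 1.30.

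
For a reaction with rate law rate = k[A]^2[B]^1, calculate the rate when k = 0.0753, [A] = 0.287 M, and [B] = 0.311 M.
0.001929 M/s

rate = k·[A]^2·[B]^1 = 0.0753·(0.287)^2·(0.311)^1 = 0.0753·0.082369·0.311 = 0.001929 M/s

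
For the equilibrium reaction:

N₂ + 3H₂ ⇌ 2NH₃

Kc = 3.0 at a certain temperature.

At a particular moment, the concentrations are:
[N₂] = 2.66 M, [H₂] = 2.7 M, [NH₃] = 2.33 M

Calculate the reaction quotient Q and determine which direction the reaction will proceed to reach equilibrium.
Q = 0.104, Q < K, reaction proceeds forward (toward products)

Q = ([NH₃]^2) / ([N₂] × [H₂]^3)
  = ((2.33)^2) / ((2.66)·(2.7)^3) = 5.4289/52.357 = 0.1037
Since Q = 0.1037 < Kc = 3.0, the reaction proceeds forward (toward products) to reach equilibrium.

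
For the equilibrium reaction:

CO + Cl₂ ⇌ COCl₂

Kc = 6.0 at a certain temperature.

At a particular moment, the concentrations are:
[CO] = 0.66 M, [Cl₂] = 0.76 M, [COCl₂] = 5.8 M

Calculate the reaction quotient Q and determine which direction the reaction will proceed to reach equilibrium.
Q = 11.563, Q > K, reaction proceeds reverse (toward reactants)

Q = ([COCl₂]) / ([CO] × [Cl₂])
  = ((5.8)) / ((0.66)·(0.76)) = 5.8/0.5016 = 11.56
Since Q = 11.56 > Kc = 6.0, the reaction proceeds reverse (toward reactants) to reach equilibrium.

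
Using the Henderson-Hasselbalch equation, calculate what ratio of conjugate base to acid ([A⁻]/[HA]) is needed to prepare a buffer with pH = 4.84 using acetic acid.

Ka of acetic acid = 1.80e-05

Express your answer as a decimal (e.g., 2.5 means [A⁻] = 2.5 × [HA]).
[A⁻]/[HA] = 1.245

pKa = −log(1.80e-05) = 4.7447. pH = pKa + log([A⁻]/[HA]). 4.84 = 4.7447 + log(ratio). log(ratio) = 4.84 − 4.7447 = 0.0953. ratio = 10^(0.0953) = 1.245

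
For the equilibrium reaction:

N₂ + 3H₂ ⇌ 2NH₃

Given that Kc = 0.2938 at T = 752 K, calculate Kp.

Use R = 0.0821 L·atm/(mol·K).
K_p = 7.71e-05

Δn = (moles gaseous products) − (moles gaseous reactants) = -2
T = 752 K; RT = 0.0821 × 752 = 61.7392
Kp = Kc·(RT)^Δn = 0.2938 × (61.7392)^-2 = 0.2938 × 0.000262348 = 7.71e-05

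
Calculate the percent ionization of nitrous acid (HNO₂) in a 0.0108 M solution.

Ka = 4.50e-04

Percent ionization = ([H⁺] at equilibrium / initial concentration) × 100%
Percent ionization = 18.4%

Let x = [H⁺]. Ka = x²/(C - x) ⇒ x² + (4.50e-04)x - (4.50e-04)(0.0108) = 0. x = 1.9910e-03. Percent = (1.9910e-03/0.0108) × 100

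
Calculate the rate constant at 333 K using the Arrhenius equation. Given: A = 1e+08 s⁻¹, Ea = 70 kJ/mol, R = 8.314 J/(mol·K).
1.05e-03 s⁻¹

k = A·exp(-Ea/(R·T)) = 1e+08·exp(-70000/(8.314·333)) = 1e+08·exp(-25.2839) = 1e+08·1.0456e-11 = 1.05e-03 s⁻¹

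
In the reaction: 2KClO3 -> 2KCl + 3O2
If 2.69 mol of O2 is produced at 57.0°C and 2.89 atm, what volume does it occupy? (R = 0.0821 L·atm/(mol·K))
T = 57.0°C + 273.15 = 330.15 K
V = nRT/P = (2.69 × 0.0821 × 330.15) / 2.89
V = 25.23 L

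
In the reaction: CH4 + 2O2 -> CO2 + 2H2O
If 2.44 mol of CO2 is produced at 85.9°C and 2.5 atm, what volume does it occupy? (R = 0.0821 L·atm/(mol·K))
T = 85.9°C + 273.15 = 359.05 K
V = nRT/P = (2.44 × 0.0821 × 359.05) / 2.5
V = 28.77 L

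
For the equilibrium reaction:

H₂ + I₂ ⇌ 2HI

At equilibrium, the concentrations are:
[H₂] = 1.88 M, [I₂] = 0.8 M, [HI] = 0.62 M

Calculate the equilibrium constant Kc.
K_c = 0.2556

Kc = ([HI]^2) / ([H₂] × [I₂])
   = ((0.62)^2) / ((1.88)·(0.8))
   = 0.3844 / 1.504 = 0.2556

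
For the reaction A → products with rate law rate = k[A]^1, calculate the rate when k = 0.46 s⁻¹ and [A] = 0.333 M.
0.1532 M/s

rate = k·[A]^1 = 0.46·(0.333)^1 = 0.46·0.333 = 0.1532 M/s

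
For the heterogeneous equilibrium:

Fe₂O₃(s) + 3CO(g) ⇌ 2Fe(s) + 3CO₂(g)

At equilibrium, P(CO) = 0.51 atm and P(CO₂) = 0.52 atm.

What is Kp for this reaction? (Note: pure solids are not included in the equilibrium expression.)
K_p = 1.060

Solids (Fe₂O₃, Fe) are excluded.
Kp = P(CO₂)³/P(CO)³ = (0.52)³/(0.51)³ = 0.1406/0.1327 = 1.060.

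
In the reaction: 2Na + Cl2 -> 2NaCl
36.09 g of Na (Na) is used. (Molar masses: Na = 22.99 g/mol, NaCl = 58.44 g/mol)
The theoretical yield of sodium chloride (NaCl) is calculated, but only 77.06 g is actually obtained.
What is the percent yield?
Moles of Na = 36.09 g ÷ 22.99 g/mol = 1.56981 mol
Mole ratio: 2 mol NaCl / 2 mol Na
Moles of NaCl = 1.56981 × (2/2) = 1.56981 mol
Theoretical yield = 1.56981 mol × 58.44 g/mol = 91.74 g
Actual yield = 77.06 g
Percent yield = (77.06 / 91.74) × 100% = 84.0%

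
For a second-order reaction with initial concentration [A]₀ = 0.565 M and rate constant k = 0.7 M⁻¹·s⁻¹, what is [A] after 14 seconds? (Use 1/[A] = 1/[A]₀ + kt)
0.0864 M

1/[A] = 1/[A]₀ + k·t = 1/0.565 + (0.7)·(14) = 1.7699 + 9.8000 = 11.5699
[A] = 1/11.5699 = 0.0864 M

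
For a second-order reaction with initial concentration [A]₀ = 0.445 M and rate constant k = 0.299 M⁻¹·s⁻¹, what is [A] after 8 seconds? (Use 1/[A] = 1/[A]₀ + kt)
0.2156 M

1/[A] = 1/[A]₀ + k·t = 1/0.445 + (0.299)·(8) = 2.2472 + 2.3920 = 4.6392
[A] = 1/4.6392 = 0.2156 M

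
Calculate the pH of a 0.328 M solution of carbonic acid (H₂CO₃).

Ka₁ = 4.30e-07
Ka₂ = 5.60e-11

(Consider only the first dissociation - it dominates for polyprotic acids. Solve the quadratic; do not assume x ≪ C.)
pH = 3.43

x² + Ka₁·x − Ka₁·C = 0 with Ka₁ = 4.30e-07, C = 0.328.
x = (−Ka₁ + √(Ka₁² + 4·Ka₁·C))/2 = 3.7534e-04 M, so pH = 3.43.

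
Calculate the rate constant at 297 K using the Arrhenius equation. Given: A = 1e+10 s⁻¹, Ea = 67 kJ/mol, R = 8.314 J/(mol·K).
1.64e-02 s⁻¹

k = A·exp(-Ea/(R·T)) = 1e+10·exp(-67000/(8.314·297)) = 1e+10·exp(-27.1337) = 1e+10·1.6444e-12 = 1.64e-02 s⁻¹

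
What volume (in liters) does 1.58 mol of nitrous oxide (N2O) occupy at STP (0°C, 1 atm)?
At STP, 1 mol of gas occupies 22.4 L
Volume = 1.58 mol × 22.4 L/mol = 35.39 L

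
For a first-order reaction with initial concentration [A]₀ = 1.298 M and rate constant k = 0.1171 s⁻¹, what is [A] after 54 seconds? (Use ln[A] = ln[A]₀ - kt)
0.0023 M

ln[A] = ln[A]₀ - k·t = ln(1.298) - (0.1171)·(54) = 0.2608 - 6.3234 = -6.0626
[A] = e^(-6.0626) = 0.0023 M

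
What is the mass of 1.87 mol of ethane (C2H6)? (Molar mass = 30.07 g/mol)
Mass = 1.87 mol × 30.07 g/mol = 56.23 g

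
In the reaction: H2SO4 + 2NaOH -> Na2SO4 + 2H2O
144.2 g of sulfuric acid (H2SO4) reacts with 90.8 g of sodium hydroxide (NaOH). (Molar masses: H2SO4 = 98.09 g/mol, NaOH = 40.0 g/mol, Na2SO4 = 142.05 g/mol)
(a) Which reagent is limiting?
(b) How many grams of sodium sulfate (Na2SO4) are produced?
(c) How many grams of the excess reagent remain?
(a) NaOH, (b) 161.2 g, (c) 32.87 g

Moles of H2SO4 = 144.2 g ÷ 98.09 g/mol = 1.47008 mol
Moles of NaOH = 90.8 g ÷ 40.0 g/mol = 2.27 mol
Moles ÷ coefficient: H2SO4: 1.47008/1 = 1.47, NaOH: 2.27/2 = 1.135
(a) NaOH has the smaller value, so NaOH is the limiting reagent.
(b) Moles of Na2SO4 = 2.27 mol NaOH × (1/2) = 1.135 mol; mass = 1.135 mol × 142.05 g/mol = 161.2 g
(c) H2SO4 consumed = 2.27 × (1/2) = 1.135 mol; remaining = 1.47008 − 1.135 = 0.335078 mol; mass = 0.335078 mol × 98.09 g/mol = 32.87 g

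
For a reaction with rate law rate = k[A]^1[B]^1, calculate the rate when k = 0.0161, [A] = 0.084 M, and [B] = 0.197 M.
0.0002664 M/s

rate = k·[A]^1·[B]^1 = 0.0161·(0.084)^1·(0.197)^1 = 0.0161·0.084·0.197 = 0.0002664 M/s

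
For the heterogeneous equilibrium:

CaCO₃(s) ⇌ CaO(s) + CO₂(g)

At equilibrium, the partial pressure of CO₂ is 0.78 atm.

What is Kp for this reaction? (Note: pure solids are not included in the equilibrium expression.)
K_p = 0.78

Solids (CaCO₃, CaO) have activity 1 and are excluded.
Kp = P(CO₂) = 0.78.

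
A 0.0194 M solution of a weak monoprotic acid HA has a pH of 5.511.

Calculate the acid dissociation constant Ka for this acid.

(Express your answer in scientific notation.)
K_a = 4.90e-10

[H⁺] = 10^(−pH) = 10^(−5.511) = 3.083e-06 M. For HA ⇌ H⁺ + A⁻, Ka = x²/(C − x) = (3.083e-06)²/(0.0194 − 3.083e-06) = 4.90e-10.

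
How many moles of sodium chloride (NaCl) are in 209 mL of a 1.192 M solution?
Moles = Molarity × Volume (L)
Moles = 1.192 M × 0.209 L = 0.2491 mol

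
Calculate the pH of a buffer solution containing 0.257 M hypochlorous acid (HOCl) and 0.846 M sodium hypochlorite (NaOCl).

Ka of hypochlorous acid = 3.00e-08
pH = 8.04

pKa = -log(3.00e-08) = 7.52. pH = pKa + log([A⁻]/[HA]) = 7.52 + log(0.846/0.257)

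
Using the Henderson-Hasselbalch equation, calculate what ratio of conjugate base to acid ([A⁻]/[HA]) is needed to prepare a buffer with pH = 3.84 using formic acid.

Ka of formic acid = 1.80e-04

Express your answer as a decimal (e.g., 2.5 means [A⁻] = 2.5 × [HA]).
[A⁻]/[HA] = 1.245

pKa = −log(1.80e-04) = 3.7447. pH = pKa + log([A⁻]/[HA]). 3.84 = 3.7447 + log(ratio). log(ratio) = 3.84 − 3.7447 = 0.0953. ratio = 10^(0.0953) = 1.245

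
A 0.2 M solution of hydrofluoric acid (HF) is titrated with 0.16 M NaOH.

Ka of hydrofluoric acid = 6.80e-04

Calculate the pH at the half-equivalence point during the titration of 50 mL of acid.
pH = pKa = 3.17

At the half-equivalence point, [HA] = [A⁻], so by Henderson–Hasselbalch pH = pKa + log(1) = pKa.
pKa = −log(6.80e-04) = 3.17.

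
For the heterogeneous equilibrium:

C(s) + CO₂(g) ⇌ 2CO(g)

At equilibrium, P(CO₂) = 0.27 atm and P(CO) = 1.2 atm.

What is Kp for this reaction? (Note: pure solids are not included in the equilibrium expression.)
K_p = 5.333

Solid C is excluded.
Kp = P(CO)²/P(CO₂) = (1.2)²/0.27 = 1.44/0.27 = 5.333.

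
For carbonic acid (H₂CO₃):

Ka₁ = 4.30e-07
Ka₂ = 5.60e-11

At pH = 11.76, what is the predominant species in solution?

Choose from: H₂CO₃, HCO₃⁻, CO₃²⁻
CO₃²⁻

pKa1 = 6.37, pKa2 = 10.25. Each pKa is the crossover between adjacent species; pH = 11.76 lies in the region where CO₃²⁻ predominates.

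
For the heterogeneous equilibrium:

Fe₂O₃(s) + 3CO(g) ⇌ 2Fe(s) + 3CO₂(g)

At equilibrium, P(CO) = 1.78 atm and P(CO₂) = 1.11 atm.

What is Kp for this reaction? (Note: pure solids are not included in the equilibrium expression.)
K_p = 0.242

Solids (Fe₂O₃, Fe) are excluded.
Kp = P(CO₂)³/P(CO)³ = (1.11)³/(1.78)³ = 1.368/5.64 = 0.242.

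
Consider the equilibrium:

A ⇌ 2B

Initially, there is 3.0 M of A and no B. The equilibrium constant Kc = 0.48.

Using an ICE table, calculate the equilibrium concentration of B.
[B] = 1.086 M

ICE: [A] = 3.0 − x, [B] = 2x.
Kc = (2x)²/(3.0 − x) = 0.48 ⇒ 4x² + 0.48x − 1.44 = 0.
x = (−0.48 + √(0.48² + 4·4·1.44))/(2·4) = (−0.48 + √23.27)/8 = 0.54299.
[B] = 2x = 1.086 M.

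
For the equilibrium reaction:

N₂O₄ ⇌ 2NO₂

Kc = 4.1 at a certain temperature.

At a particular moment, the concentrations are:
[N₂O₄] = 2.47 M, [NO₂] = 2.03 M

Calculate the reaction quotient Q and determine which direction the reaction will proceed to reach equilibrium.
Q = 1.668, Q < K, reaction proceeds forward (toward products)

Q = ([NO₂]^2) / ([N₂O₄])
  = ((2.03)^2) / ((2.47)) = 4.1209/2.47 = 1.668
Since Q = 1.668 < Kc = 4.1, the reaction proceeds forward (toward products) to reach equilibrium.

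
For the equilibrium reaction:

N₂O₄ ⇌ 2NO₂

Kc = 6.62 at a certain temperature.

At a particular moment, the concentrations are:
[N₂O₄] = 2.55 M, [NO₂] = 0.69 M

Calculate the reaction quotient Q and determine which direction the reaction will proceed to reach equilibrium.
Q = 0.187, Q < K, reaction proceeds forward (toward products)

Q = ([NO₂]^2) / ([N₂O₄])
  = ((0.69)^2) / ((2.55)) = 0.4761/2.55 = 0.1867
Since Q = 0.1867 < Kc = 6.62, the reaction proceeds forward (toward products) to reach equilibrium.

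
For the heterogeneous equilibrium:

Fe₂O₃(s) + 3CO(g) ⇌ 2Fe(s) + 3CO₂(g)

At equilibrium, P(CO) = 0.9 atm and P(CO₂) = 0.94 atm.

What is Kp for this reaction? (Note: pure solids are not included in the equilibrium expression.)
K_p = 1.139

Solids (Fe₂O₃, Fe) are excluded.
Kp = P(CO₂)³/P(CO)³ = (0.94)³/(0.9)³ = 0.8306/0.729 = 1.139.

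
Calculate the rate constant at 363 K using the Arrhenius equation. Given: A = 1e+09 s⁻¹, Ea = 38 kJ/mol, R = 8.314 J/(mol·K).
3.40e+03 s⁻¹

k = A·exp(-Ea/(R·T)) = 1e+09·exp(-38000/(8.314·363)) = 1e+09·exp(-12.5912) = 1e+09·3.4018e-06 = 3.40e+03 s⁻¹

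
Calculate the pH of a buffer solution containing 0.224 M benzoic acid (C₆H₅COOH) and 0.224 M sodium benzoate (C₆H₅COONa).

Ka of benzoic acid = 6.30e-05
pH = 4.20

pKa = -log(6.30e-05) = 4.20. pH = pKa + log([A⁻]/[HA]) = 4.20 + log(0.224/0.224)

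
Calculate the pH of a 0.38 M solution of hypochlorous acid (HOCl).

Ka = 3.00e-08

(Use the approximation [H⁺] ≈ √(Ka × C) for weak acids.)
pH = 3.97

[H⁺] = √(Ka × C) = √(3.00e-08 × 0.38) = 1.0677e-04. pH = -log(1.0677e-04)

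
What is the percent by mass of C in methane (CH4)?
Mass of C in formula = 12.01 × 1 = 12.01 g/mol
Molar mass = 16.04 g/mol
% C = (12.01/16.04) × 100% = 74.88%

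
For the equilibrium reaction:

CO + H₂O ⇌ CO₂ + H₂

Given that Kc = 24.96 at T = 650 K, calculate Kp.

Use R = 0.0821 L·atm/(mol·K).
K_p = 24.9600

Δn = (moles gaseous products) − (moles gaseous reactants) = 0
T = 650 K; RT = 0.0821 × 650 = 53.365
Kp = Kc·(RT)^Δn = 24.96 × (53.365)^0 = 24.96 × 1 = 24.9600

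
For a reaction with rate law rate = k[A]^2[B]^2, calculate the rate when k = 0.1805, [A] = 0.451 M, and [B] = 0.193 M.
0.001368 M/s

rate = k·[A]^2·[B]^2 = 0.1805·(0.451)^2·(0.193)^2 = 0.1805·0.203401·0.037249 = 0.001368 M/s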